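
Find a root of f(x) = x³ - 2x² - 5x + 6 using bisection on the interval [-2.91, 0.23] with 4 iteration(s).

f(x) = x³ - 2x² - 5x + 6
Initial interval: [-2.91, 0.23]

Iteration 1:
  c_1 = (-2.910000 + 0.230000)/2 = -1.340000
  f(c_1) = f(-1.340000) = 6.702696
  f(a) × f(c) < 0, new interval: [-2.910000, -1.340000]
Iteration 2:
  c_2 = (-2.910000 + (-1.340000))/2 = -2.125000
  f(c_2) = f(-2.125000) = -2.001953
  f(a) × f(c) ≥ 0, new interval: [-2.125000, -1.340000]
Iteration 3:
  c_3 = (-2.125000 + (-1.340000))/2 = -1.732500
  f(c_3) = f(-1.732500) = 3.459191
  f(a) × f(c) < 0, new interval: [-2.125000, -1.732500]
Iteration 4:
  c_4 = (-2.125000 + (-1.732500))/2 = -1.928750
  f(c_4) = f(-1.928750) = 1.028499
  f(a) × f(c) < 0, new interval: [-2.125000, -1.928750]

After 4 iteration(s), the approximation is c_4 = -1.928750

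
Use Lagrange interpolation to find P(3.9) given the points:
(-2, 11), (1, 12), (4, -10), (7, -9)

Lagrange interpolation formula:
P(x) = Σ yᵢ × Lᵢ(x)
where Lᵢ(x) = Π_{j≠i} (x - xⱼ)/(xᵢ - xⱼ)

L_0(3.9) = (3.9 - 1)/(-2 - 1) × (3.9 - 4)/(-2 - 4) × (3.9 - 7)/(-2 - 7) = -0.005549
L_1(3.9) = (3.9 - (-2))/(1 - (-2)) × (3.9 - 4)/(1 - 4) × (3.9 - 7)/(1 - 7) = 0.033870
L_2(3.9) = (3.9 - (-2))/(4 - (-2)) × (3.9 - 1)/(4 - 1) × (3.9 - 7)/(4 - 7) = 0.982241
L_3(3.9) = (3.9 - (-2))/(7 - (-2)) × (3.9 - 1)/(7 - 1) × (3.9 - 4)/(7 - 4) = -0.010562

P(3.9) = 11×L_0(3.9) + 12×L_1(3.9) + (-10)×L_2(3.9) + (-9)×L_3(3.9)
P(3.9) = -9.381951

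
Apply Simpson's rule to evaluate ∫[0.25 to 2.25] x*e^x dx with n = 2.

f(x) = x*e^x
a = 0.25, b = 2.25, n = 2
h = (b - a)/n = 1.000000

Simpson's rule: (h/3)[f(x₀) + 4f(x₁) + 2f(x₂) + ... + f(xₙ)]

x_0 = 0.2500, f(x_0) = 0.321006, coefficient = 1
x_1 = 1.2500, f(x_1) = 4.362929, coefficient = 4
x_2 = 2.2500, f(x_2) = 21.347406, coefficient = 1

I ≈ (1.000000/3) × 39.120127 = 13.040042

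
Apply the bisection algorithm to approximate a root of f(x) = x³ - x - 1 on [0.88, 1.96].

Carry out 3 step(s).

f(x) = x³ - x - 1
Initial interval: [0.88, 1.96]

Iteration 1:
  c_1 = (0.880000 + 1.960000)/2 = 1.420000
  f(c_1) = f(1.420000) = 0.443288
  f(a) × f(c) < 0, new interval: [0.880000, 1.420000]
Iteration 2:
  c_2 = (0.880000 + 1.420000)/2 = 1.150000
  f(c_2) = f(1.150000) = -0.629125
  f(a) × f(c) ≥ 0, new interval: [1.150000, 1.420000]
Iteration 3:
  c_3 = (1.150000 + 1.420000)/2 = 1.285000
  f(c_3) = f(1.285000) = -0.163176
  f(a) × f(c) ≥ 0, new interval: [1.285000, 1.420000]

After 3 iteration(s), the approximation is c_3 = 1.285000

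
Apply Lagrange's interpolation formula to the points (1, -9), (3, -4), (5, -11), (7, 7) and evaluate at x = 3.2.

Lagrange interpolation formula:
P(x) = Σ yᵢ × Lᵢ(x)
where Lᵢ(x) = Π_{j≠i} (x - xⱼ)/(xᵢ - xⱼ)

L_0(3.2) = (3.2 - 3)/(1 - 3) × (3.2 - 5)/(1 - 5) × (3.2 - 7)/(1 - 7) = -0.028500
L_1(3.2) = (3.2 - 1)/(3 - 1) × (3.2 - 5)/(3 - 5) × (3.2 - 7)/(3 - 7) = 0.940500
L_2(3.2) = (3.2 - 1)/(5 - 1) × (3.2 - 3)/(5 - 3) × (3.2 - 7)/(5 - 7) = 0.104500
L_3(3.2) = (3.2 - 1)/(7 - 1) × (3.2 - 3)/(7 - 3) × (3.2 - 5)/(7 - 5) = -0.016500

P(3.2) = (-9)×L_0(3.2) + (-4)×L_1(3.2) + (-11)×L_2(3.2) + 7×L_3(3.2)
P(3.2) = -4.770500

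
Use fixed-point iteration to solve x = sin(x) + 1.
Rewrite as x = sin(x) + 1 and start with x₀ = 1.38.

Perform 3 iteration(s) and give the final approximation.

Equation: x = sin(x) + 1
Fixed-point form: x = sin(x) + 1
x₀ = 1.38

x_1 = g(1.380000) = 1.981854
x_2 = g(1.981854) = 1.916699
x_3 = g(1.916699) = 1.940770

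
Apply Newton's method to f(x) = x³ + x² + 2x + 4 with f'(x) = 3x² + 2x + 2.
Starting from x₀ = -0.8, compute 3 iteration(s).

f(x) = x³ + x² + 2x + 4
f'(x) = 3x² + 2x + 2
x₀ = -0.8

Newton-Raphson formula: x_{n+1} = x_n - f(x_n)/f'(x_n)

Iteration 1:
  f(-0.800000) = 2.528000
  f'(-0.800000) = 2.320000
  x_1 = -0.800000 - 2.528000/2.320000 = -1.889655
Iteration 2:
  f(-1.889655) = -2.956088
  f'(-1.889655) = 8.933080
  x_2 = -1.889655 - (-2.956088)/8.933080 = -1.558740
Iteration 3:
  f(-1.558740) = -0.475036
  f'(-1.558740) = 6.171534
  x_3 = -1.558740 - (-0.475036)/6.171534 = -1.481768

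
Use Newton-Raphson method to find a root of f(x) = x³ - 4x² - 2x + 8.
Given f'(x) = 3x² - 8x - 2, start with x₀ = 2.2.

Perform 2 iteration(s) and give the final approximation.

f(x) = x³ - 4x² - 2x + 8
f'(x) = 3x² - 8x - 2
x₀ = 2.2

Newton-Raphson formula: x_{n+1} = x_n - f(x_n)/f'(x_n)

Iteration 1:
  f(2.200000) = -5.112000
  f'(2.200000) = -5.080000
  x_1 = 2.200000 - (-5.112000)/(-5.080000) = 1.193701
Iteration 2:
  f(1.193701) = 1.613842
  f'(1.193701) = -7.274842
  x_2 = 1.193701 - 1.613842/(-7.274842) = 1.415540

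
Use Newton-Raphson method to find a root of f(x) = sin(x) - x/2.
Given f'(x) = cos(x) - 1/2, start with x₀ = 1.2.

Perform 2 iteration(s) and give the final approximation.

f(x) = sin(x) - x/2
f'(x) = cos(x) - 1/2
x₀ = 1.2

Newton-Raphson formula: x_{n+1} = x_n - f(x_n)/f'(x_n)

Iteration 1:
  f(1.200000) = 0.332039
  f'(1.200000) = -0.137642
  x_1 = 1.200000 - 0.332039/(-0.137642) = 3.612334
Iteration 2:
  f(3.612334) = -2.259714
  f'(3.612334) = -1.391232
  x_2 = 3.612334 - (-2.259714)/(-1.391232) = 1.988080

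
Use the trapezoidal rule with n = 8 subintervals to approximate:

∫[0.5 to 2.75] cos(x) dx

f(x) = cos(x)
a = 0.5, b = 2.75, n = 8
h = (b - a)/n = 0.281250

Trapezoidal rule: (h/2)[f(x₀) + 2f(x₁) + 2f(x₂) + ... + f(xₙ)]

x_0 = 0.5000, f(x_0) = 0.877583, coefficient = 1
x_1 = 0.7812, f(x_1) = 0.710034, coefficient = 2
x_2 = 1.0625, f(x_2) = 0.486690, coefficient = 2
x_3 = 1.3438, f(x_3) = 0.225101, coefficient = 2
x_4 = 1.6250, f(x_4) = -0.054177, coefficient = 2
x_5 = 1.9062, f(x_5) = -0.329198, coefficient = 2
x_6 = 2.1875, f(x_6) = -0.578349, coefficient = 2
x_7 = 2.4688, f(x_7) = -0.782053, coefficient = 2
x_8 = 2.7500, f(x_8) = -0.924302, coefficient = 1

I ≈ (0.281250/2) × -0.690626 = -0.097119
Exact value: -0.097765
Error: 0.000645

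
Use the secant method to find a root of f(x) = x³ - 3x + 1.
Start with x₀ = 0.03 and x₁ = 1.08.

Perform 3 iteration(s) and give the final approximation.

f(x) = x³ - 3x + 1
x₀ = 0.03, x₁ = 1.08

Secant formula: x_{n+1} = x_n - f(x_n)(x_n - x_{n-1})/(f(x_n) - f(x_{n-1}))

Iteration 1:
  f(0.030000) = 0.910027
  f(1.080000) = -0.980288
  x_2 = 1.080000 - (-0.980288)×(1.080000 - 0.030000)/(-0.980288 - 0.910027)
       = 0.535486
Iteration 2:
  f(1.080000) = -0.980288
  f(0.535486) = -0.452911
  x_3 = 0.535486 - (-0.452911)×(0.535486 - 1.080000)/(-0.452911 - (-0.980288))
       = 0.067859
Iteration 3:
  f(0.535486) = -0.452911
  f(0.067859) = 0.796735
  x_4 = 0.067859 - 0.796735×(0.067859 - 0.535486)/(0.796735 - (-0.452911))
       = 0.366004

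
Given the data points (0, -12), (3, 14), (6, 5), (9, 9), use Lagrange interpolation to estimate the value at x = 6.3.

Lagrange interpolation formula:
P(x) = Σ yᵢ × Lᵢ(x)
where Lᵢ(x) = Π_{j≠i} (x - xⱼ)/(xᵢ - xⱼ)

L_0(6.3) = (6.3 - 3)/(0 - 3) × (6.3 - 6)/(0 - 6) × (6.3 - 9)/(0 - 9) = 0.016500
L_1(6.3) = (6.3 - 0)/(3 - 0) × (6.3 - 6)/(3 - 6) × (6.3 - 9)/(3 - 9) = -0.094500
L_2(6.3) = (6.3 - 0)/(6 - 0) × (6.3 - 3)/(6 - 3) × (6.3 - 9)/(6 - 9) = 1.039500
L_3(6.3) = (6.3 - 0)/(9 - 0) × (6.3 - 3)/(9 - 3) × (6.3 - 6)/(9 - 6) = 0.038500

P(6.3) = (-12)×L_0(6.3) + 14×L_1(6.3) + 5×L_2(6.3) + 9×L_3(6.3)
P(6.3) = 4.023000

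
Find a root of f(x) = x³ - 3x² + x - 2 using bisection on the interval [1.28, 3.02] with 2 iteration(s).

f(x) = x³ - 3x² + x - 2
Initial interval: [1.28, 3.02]

Iteration 1:
  c_1 = (1.280000 + 3.020000)/2 = 2.150000
  f(c_1) = f(2.150000) = -3.779125
  f(a) × f(c) ≥ 0, new interval: [2.150000, 3.020000]
Iteration 2:
  c_2 = (2.150000 + 3.020000)/2 = 2.585000
  f(c_2) = f(2.585000) = -2.188123
  f(a) × f(c) ≥ 0, new interval: [2.585000, 3.020000]

After 2 iteration(s), the approximation is c_2 = 2.585000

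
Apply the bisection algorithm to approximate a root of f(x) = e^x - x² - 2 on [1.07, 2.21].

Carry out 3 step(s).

f(x) = e^x - x² - 2
Initial interval: [1.07, 2.21]

Iteration 1:
  c_1 = (1.070000 + 2.210000)/2 = 1.640000
  f(c_1) = f(1.640000) = 0.465570
  f(a) × f(c) < 0, new interval: [1.070000, 1.640000]
Iteration 2:
  c_2 = (1.070000 + 1.640000)/2 = 1.355000
  f(c_2) = f(1.355000) = 0.040736
  f(a) × f(c) < 0, new interval: [1.070000, 1.355000]
Iteration 3:
  c_3 = (1.070000 + 1.355000)/2 = 1.212500
  f(c_3) = f(1.212500) = -0.108277
  f(a) × f(c) ≥ 0, new interval: [1.212500, 1.355000]

After 3 iteration(s), the approximation is c_3 = 1.212500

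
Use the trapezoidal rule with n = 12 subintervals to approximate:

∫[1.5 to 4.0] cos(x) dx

f(x) = cos(x)
a = 1.5, b = 4.0, n = 12
h = (b - a)/n = 0.208333

Trapezoidal rule: (h/2)[f(x₀) + 2f(x₁) + 2f(x₂) + ... + f(xₙ)]

x_0 = 1.5000, f(x_0) = 0.070737, coefficient = 1
x_1 = 1.7083, f(x_1) = -0.137104, coefficient = 2
x_2 = 1.9167, f(x_2) = -0.339016, coefficient = 2
x_3 = 2.1250, f(x_3) = -0.526266, coefficient = 2
x_4 = 2.3333, f(x_4) = -0.690758, coefficient = 2
x_5 = 2.5417, f(x_5) = -0.825377, coefficient = 2
x_6 = 2.7500, f(x_6) = -0.924302, coefficient = 2
x_7 = 2.9583, f(x_7) = -0.983255, coefficient = 2
x_8 = 3.1667, f(x_8) = -0.999686, coefficient = 2
x_9 = 3.3750, f(x_9) = -0.972884, coefficient = 2
x_10 = 3.5833, f(x_10) = -0.904009, coefficient = 2
x_11 = 3.7917, f(x_11) = -0.796039, coefficient = 2
x_12 = 4.0000, f(x_12) = -0.653644, coefficient = 1

I ≈ (0.208333/2) × -16.780299 = -1.747948
Exact value: -1.754297
Error: 0.006350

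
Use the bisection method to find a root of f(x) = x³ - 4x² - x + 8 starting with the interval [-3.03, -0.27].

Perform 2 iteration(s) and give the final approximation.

f(x) = x³ - 4x² - x + 8
Initial interval: [-3.03, -0.27]

Iteration 1:
  c_1 = (-3.030000 + (-0.270000))/2 = -1.650000
  f(c_1) = f(-1.650000) = -5.732125
  f(a) × f(c) ≥ 0, new interval: [-1.650000, -0.270000]
Iteration 2:
  c_2 = (-1.650000 + (-0.270000))/2 = -0.960000
  f(c_2) = f(-0.960000) = 4.388864
  f(a) × f(c) < 0, new interval: [-1.650000, -0.960000]

After 2 iteration(s), the approximation is c_2 = -0.960000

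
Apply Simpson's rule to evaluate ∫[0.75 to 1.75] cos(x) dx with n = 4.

f(x) = cos(x)
a = 0.75, b = 1.75, n = 4
h = (b - a)/n = 0.250000

Simpson's rule: (h/3)[f(x₀) + 4f(x₁) + 2f(x₂) + ... + f(xₙ)]

x_0 = 0.7500, f(x_0) = 0.731689, coefficient = 1
x_1 = 1.0000, f(x_1) = 0.540302, coefficient = 4
x_2 = 1.2500, f(x_2) = 0.315322, coefficient = 2
x_3 = 1.5000, f(x_3) = 0.070737, coefficient = 4
x_4 = 1.7500, f(x_4) = -0.178246, coefficient = 1

I ≈ (0.250000/3) × 3.628246 = 0.302354
Exact value: 0.302347
Error: 0.000007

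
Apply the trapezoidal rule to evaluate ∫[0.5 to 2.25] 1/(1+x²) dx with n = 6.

f(x) = 1/(1+x²)
a = 0.5, b = 2.25, n = 6
h = (b - a)/n = 0.291667

Trapezoidal rule: (h/2)[f(x₀) + 2f(x₁) + 2f(x₂) + ... + f(xₙ)]

x_0 = 0.5000, f(x_0) = 0.800000, coefficient = 1
x_1 = 0.7917, f(x_1) = 0.614728, coefficient = 2
x_2 = 1.0833, f(x_2) = 0.460064, coefficient = 2
x_3 = 1.3750, f(x_3) = 0.345946, coefficient = 2
x_4 = 1.6667, f(x_4) = 0.264706, coefficient = 2
x_5 = 1.9583, f(x_5) = 0.206822, coefficient = 2
x_6 = 2.2500, f(x_6) = 0.164948, coefficient = 1

I ≈ (0.291667/2) × 4.749480 = 0.692633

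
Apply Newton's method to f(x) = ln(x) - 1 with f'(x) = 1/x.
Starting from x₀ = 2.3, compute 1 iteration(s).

f(x) = ln(x) - 1
f'(x) = 1/x
x₀ = 2.3

Newton-Raphson formula: x_{n+1} = x_n - f(x_n)/f'(x_n)

Iteration 1:
  f(2.300000) = -0.167091
  f'(2.300000) = 0.434783
  x_1 = 2.300000 - (-0.167091)/0.434783 = 2.684309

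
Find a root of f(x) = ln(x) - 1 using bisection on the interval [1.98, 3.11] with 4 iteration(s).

f(x) = ln(x) - 1
Initial interval: [1.98, 3.11]

Iteration 1:
  c_1 = (1.980000 + 3.110000)/2 = 2.545000
  f(c_1) = f(2.545000) = -0.065869
  f(a) × f(c) ≥ 0, new interval: [2.545000, 3.110000]
Iteration 2:
  c_2 = (2.545000 + 3.110000)/2 = 2.827500
  f(c_2) = f(2.827500) = 0.039393
  f(a) × f(c) < 0, new interval: [2.545000, 2.827500]
Iteration 3:
  c_3 = (2.545000 + 2.827500)/2 = 2.686250
  f(c_3) = f(2.686250) = -0.011854
  f(a) × f(c) ≥ 0, new interval: [2.686250, 2.827500]
Iteration 4:
  c_4 = (2.686250 + 2.827500)/2 = 2.756875
  f(c_4) = f(2.756875) = 0.014098
  f(a) × f(c) < 0, new interval: [2.686250, 2.756875]

After 4 iteration(s), the approximation is c_4 = 2.756875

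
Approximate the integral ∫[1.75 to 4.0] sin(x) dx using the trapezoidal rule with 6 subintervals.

f(x) = sin(x)
a = 1.75, b = 4.0, n = 6
h = (b - a)/n = 0.375000

Trapezoidal rule: (h/2)[f(x₀) + 2f(x₁) + 2f(x₂) + ... + f(xₙ)]

x_0 = 1.7500, f(x_0) = 0.983986, coefficient = 1
x_1 = 2.1250, f(x_1) = 0.850320, coefficient = 2
x_2 = 2.5000, f(x_2) = 0.598472, coefficient = 2
x_3 = 2.8750, f(x_3) = 0.263446, coefficient = 2
x_4 = 3.2500, f(x_4) = -0.108195, coefficient = 2
x_5 = 3.6250, f(x_5) = -0.464799, coefficient = 2
x_6 = 4.0000, f(x_6) = -0.756802, coefficient = 1

I ≈ (0.375000/2) × 2.505671 = 0.469813
Exact value: 0.475398
Error: 0.005584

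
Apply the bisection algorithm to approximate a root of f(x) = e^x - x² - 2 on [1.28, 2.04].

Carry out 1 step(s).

f(x) = e^x - x² - 2
Initial interval: [1.28, 2.04]

Iteration 1:
  c_1 = (1.280000 + 2.040000)/2 = 1.660000
  f(c_1) = f(1.660000) = 0.503711
  f(a) × f(c) < 0, new interval: [1.280000, 1.660000]

After 1 iteration(s), the approximation is c_1 = 1.660000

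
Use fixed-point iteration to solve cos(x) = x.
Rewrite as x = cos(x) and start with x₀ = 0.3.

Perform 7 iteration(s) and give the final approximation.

Equation: cos(x) = x
Fixed-point form: x = cos(x)
x₀ = 0.3

x_1 = g(0.300000) = 0.955336
x_2 = g(0.955336) = 0.577334
x_3 = g(0.577334) = 0.837921
x_4 = g(0.837921) = 0.669010
x_5 = g(0.669010) = 0.784436
x_6 = g(0.784436) = 0.707787
x_7 = g(0.707787) = 0.759803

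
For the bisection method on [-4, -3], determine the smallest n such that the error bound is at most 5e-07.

We need (b-a)/2^n ≤ 5e-07
(-3 - (-4))/2^n ≤ 5e-07
1/2^n ≤ 5e-07
2^n ≥ 2000000
n ≥ log₂(2000000) = 20.93
n ≥ 21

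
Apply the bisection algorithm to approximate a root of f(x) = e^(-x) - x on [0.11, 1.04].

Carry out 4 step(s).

f(x) = e^(-x) - x
Initial interval: [0.11, 1.04]

Iteration 1:
  c_1 = (0.110000 + 1.040000)/2 = 0.575000
  f(c_1) = f(0.575000) = -0.012295
  f(a) × f(c) < 0, new interval: [0.110000, 0.575000]
Iteration 2:
  c_2 = (0.110000 + 0.575000)/2 = 0.342500
  f(c_2) = f(0.342500) = 0.367493
  f(a) × f(c) ≥ 0, new interval: [0.342500, 0.575000]
Iteration 3:
  c_3 = (0.342500 + 0.575000)/2 = 0.458750
  f(c_3) = f(0.458750) = 0.173323
  f(a) × f(c) ≥ 0, new interval: [0.458750, 0.575000]
Iteration 4:
  c_4 = (0.458750 + 0.575000)/2 = 0.516875
  f(c_4) = f(0.516875) = 0.079506
  f(a) × f(c) ≥ 0, new interval: [0.516875, 0.575000]

After 4 iteration(s), the approximation is c_4 = 0.516875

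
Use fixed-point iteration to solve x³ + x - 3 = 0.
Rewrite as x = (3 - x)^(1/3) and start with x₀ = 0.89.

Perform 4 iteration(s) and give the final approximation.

Equation: x³ + x - 3 = 0
Fixed-point form: x = (3 - x)^(1/3)
x₀ = 0.89

x_1 = g(0.890000) = 1.282609
x_2 = g(1.282609) = 1.197539
x_3 = g(1.197539) = 1.216994
x_4 = g(1.216994) = 1.212600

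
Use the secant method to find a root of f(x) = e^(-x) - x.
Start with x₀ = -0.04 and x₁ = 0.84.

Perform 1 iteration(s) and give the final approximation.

f(x) = e^(-x) - x
x₀ = -0.04, x₁ = 0.84

Secant formula: x_{n+1} = x_n - f(x_n)(x_n - x_{n-1})/(f(x_n) - f(x_{n-1}))

Iteration 1:
  f(-0.040000) = 1.080811
  f(0.840000) = -0.408289
  x_2 = 0.840000 - (-0.408289)×(0.840000 - (-0.040000))/(-0.408289 - 1.080811)
       = 0.598717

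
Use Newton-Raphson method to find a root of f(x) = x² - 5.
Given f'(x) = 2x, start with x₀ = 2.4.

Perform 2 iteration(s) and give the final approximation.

f(x) = x² - 5
f'(x) = 2x
x₀ = 2.4

Newton-Raphson formula: x_{n+1} = x_n - f(x_n)/f'(x_n)

Iteration 1:
  f(2.400000) = 0.760000
  f'(2.400000) = 4.800000
  x_1 = 2.400000 - 0.760000/4.800000 = 2.241667
Iteration 2:
  f(2.241667) = 0.025069
  f'(2.241667) = 4.483333
  x_2 = 2.241667 - 0.025069/4.483333 = 2.236075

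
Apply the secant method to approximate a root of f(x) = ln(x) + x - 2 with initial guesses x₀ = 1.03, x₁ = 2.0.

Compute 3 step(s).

f(x) = ln(x) + x - 2
x₀ = 1.03, x₁ = 2.0

Secant formula: x_{n+1} = x_n - f(x_n)(x_n - x_{n-1})/(f(x_n) - f(x_{n-1}))

Iteration 1:
  f(1.030000) = -0.940441
  f(2.000000) = 0.693147
  x_2 = 2.000000 - 0.693147×(2.000000 - 1.030000)/(0.693147 - (-0.940441))
       = 1.588420
Iteration 2:
  f(2.000000) = 0.693147
  f(1.588420) = 0.051159
  x_3 = 1.588420 - 0.051159×(1.588420 - 2.000000)/(0.051159 - 0.693147)
       = 1.555621
Iteration 3:
  f(1.588420) = 0.051159
  f(1.555621) = -0.002504
  x_4 = 1.555621 - (-0.002504)×(1.555621 - 1.588420)/(-0.002504 - 0.051159)
       = 1.557152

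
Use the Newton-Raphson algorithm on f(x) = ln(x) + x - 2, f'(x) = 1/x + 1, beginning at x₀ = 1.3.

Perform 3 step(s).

f(x) = ln(x) + x - 2
f'(x) = 1/x + 1
x₀ = 1.3

Newton-Raphson formula: x_{n+1} = x_n - f(x_n)/f'(x_n)

Iteration 1:
  f(1.300000) = -0.437636
  f'(1.300000) = 1.769231
  x_1 = 1.300000 - (-0.437636)/1.769231 = 1.547359
Iteration 2:
  f(1.547359) = -0.016091
  f'(1.547359) = 1.646262
  x_2 = 1.547359 - (-0.016091)/1.646262 = 1.557134
Iteration 3:
  f(1.557134) = -0.000020
  f'(1.557134) = 1.642206
  x_3 = 1.557134 - (-0.000020)/1.642206 = 1.557146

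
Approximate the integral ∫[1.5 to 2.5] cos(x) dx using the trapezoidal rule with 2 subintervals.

f(x) = cos(x)
a = 1.5, b = 2.5, n = 2
h = (b - a)/n = 0.500000

Trapezoidal rule: (h/2)[f(x₀) + 2f(x₁) + 2f(x₂) + ... + f(xₙ)]

x_0 = 1.5000, f(x_0) = 0.070737, coefficient = 1
x_1 = 2.0000, f(x_1) = -0.416147, coefficient = 2
x_2 = 2.5000, f(x_2) = -0.801144, coefficient = 1

I ≈ (0.500000/2) × -1.562700 = -0.390675
Exact value: -0.399023
Error: 0.008348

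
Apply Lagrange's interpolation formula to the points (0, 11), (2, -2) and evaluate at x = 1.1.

Lagrange interpolation formula:
P(x) = Σ yᵢ × Lᵢ(x)
where Lᵢ(x) = Π_{j≠i} (x - xⱼ)/(xᵢ - xⱼ)

L_0(1.1) = (1.1 - 2)/(0 - 2) = 0.450000
L_1(1.1) = (1.1 - 0)/(2 - 0) = 0.550000

P(1.1) = 11×L_0(1.1) + (-2)×L_1(1.1)
P(1.1) = 3.850000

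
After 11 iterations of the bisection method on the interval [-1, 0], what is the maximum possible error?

Bisection error bound: |error| ≤ (b-a)/2^n
|error| ≤ (0 - (-1))/2^11 = 1/2^11
|error| ≤ 0.0004882812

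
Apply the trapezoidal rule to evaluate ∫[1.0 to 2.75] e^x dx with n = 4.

f(x) = e^x
a = 1.0, b = 2.75, n = 4
h = (b - a)/n = 0.437500

Trapezoidal rule: (h/2)[f(x₀) + 2f(x₁) + 2f(x₂) + ... + f(xₙ)]

x_0 = 1.0000, f(x_0) = 2.718282, coefficient = 1
x_1 = 1.4375, f(x_1) = 4.210157, coefficient = 2
x_2 = 1.8750, f(x_2) = 6.520819, coefficient = 2
x_3 = 2.3125, f(x_3) = 10.099642, coefficient = 2
x_4 = 2.7500, f(x_4) = 15.642632, coefficient = 1

I ≈ (0.437500/2) × 60.022151 = 13.129846
Exact value: 12.924350
Error: 0.205495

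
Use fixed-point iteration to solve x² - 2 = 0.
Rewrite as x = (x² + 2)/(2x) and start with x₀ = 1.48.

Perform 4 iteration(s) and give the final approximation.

Equation: x² - 2 = 0
Fixed-point form: x = (x² + 2)/(2x)
x₀ = 1.48

x_1 = g(1.480000) = 1.415676
x_2 = g(1.415676) = 1.414214
x_3 = g(1.414214) = 1.414214
x_4 = g(1.414214) = 1.414214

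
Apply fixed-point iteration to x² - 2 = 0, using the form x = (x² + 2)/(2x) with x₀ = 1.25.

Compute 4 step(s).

Equation: x² - 2 = 0
Fixed-point form: x = (x² + 2)/(2x)
x₀ = 1.25

x_1 = g(1.250000) = 1.425000
x_2 = g(1.425000) = 1.414254
x_3 = g(1.414254) = 1.414214
x_4 = g(1.414214) = 1.414214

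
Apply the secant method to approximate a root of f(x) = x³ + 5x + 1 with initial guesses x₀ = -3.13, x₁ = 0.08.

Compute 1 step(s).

f(x) = x³ + 5x + 1
x₀ = -3.13, x₁ = 0.08

Secant formula: x_{n+1} = x_n - f(x_n)(x_n - x_{n-1})/(f(x_n) - f(x_{n-1}))

Iteration 1:
  f(-3.130000) = -45.314297
  f(0.080000) = 1.400512
  x_2 = 0.080000 - 1.400512×(0.080000 - (-3.130000))/(1.400512 - (-45.314297))
       = -0.016236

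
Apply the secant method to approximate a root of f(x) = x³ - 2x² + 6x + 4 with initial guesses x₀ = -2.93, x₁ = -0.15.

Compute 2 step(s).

f(x) = x³ - 2x² + 6x + 4
x₀ = -2.93, x₁ = -0.15

Secant formula: x_{n+1} = x_n - f(x_n)(x_n - x_{n-1})/(f(x_n) - f(x_{n-1}))

Iteration 1:
  f(-2.930000) = -55.903557
  f(-0.150000) = 3.051625
  x_2 = -0.150000 - 3.051625×(-0.150000 - (-2.930000))/(3.051625 - (-55.903557))
       = -0.293898
Iteration 2:
  f(-0.150000) = 3.051625
  f(-0.293898) = 2.038476
  x_3 = -0.293898 - 2.038476×(-0.293898 - (-0.150000))/(2.038476 - 3.051625)
       = -0.583423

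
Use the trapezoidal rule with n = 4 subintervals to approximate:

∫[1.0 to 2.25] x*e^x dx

f(x) = x*e^x
a = 1.0, b = 2.25, n = 4
h = (b - a)/n = 0.312500

Trapezoidal rule: (h/2)[f(x₀) + 2f(x₁) + 2f(x₂) + ... + f(xₙ)]

x_0 = 1.0000, f(x_0) = 2.718282, coefficient = 1
x_1 = 1.3125, f(x_1) = 4.876529, coefficient = 2
x_2 = 1.6250, f(x_2) = 8.252431, coefficient = 2
x_3 = 1.9375, f(x_3) = 13.448916, coefficient = 2
x_4 = 2.2500, f(x_4) = 21.347406, coefficient = 1

I ≈ (0.312500/2) × 77.221439 = 12.065850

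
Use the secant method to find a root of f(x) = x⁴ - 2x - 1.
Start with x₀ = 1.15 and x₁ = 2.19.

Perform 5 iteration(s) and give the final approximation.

f(x) = x⁴ - 2x - 1
x₀ = 1.15, x₁ = 2.19

Secant formula: x_{n+1} = x_n - f(x_n)(x_n - x_{n-1})/(f(x_n) - f(x_{n-1}))

Iteration 1:
  f(1.150000) = -1.550994
  f(2.190000) = 17.622575
  x_2 = 2.190000 - 17.622575×(2.190000 - 1.150000)/(17.622575 - (-1.550994))
       = 1.234128
Iteration 2:
  f(2.190000) = 17.622575
  f(1.234128) = -1.148508
  x_3 = 1.234128 - (-1.148508)×(1.234128 - 2.190000)/(-1.148508 - 17.622575)
       = 1.292613
Iteration 3:
  f(1.234128) = -1.148508
  f(1.292613) = -0.793492
  x_4 = 1.292613 - (-0.793492)×(1.292613 - 1.234128)/(-0.793492 - (-1.148508))
       = 1.423332
Iteration 4:
  f(1.292613) = -0.793492
  f(1.423332) = 0.257502
  x_5 = 1.423332 - 0.257502×(1.423332 - 1.292613)/(0.257502 - (-0.793492))
       = 1.391305
Iteration 5:
  f(1.423332) = 0.257502
  f(1.391305) = -0.035562
  x_6 = 1.391305 - (-0.035562)×(1.391305 - 1.423332)/(-0.035562 - 0.257502)
       = 1.395191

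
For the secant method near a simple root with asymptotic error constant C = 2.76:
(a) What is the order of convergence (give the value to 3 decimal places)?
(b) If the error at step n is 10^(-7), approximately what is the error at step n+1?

(a) Secant method has superlinear convergence with order φ = (1+√5)/2 ≈ 1.618.
    This means |e_{n+1}| ≈ C|e_n|^1.618.

(b) With |e_n| = 10^(-7) and C = 2.76:
    |e_{n+1}| ≈ 2.76 × (10^(-7))^1.618 = 2.76 × 10^(-11.33)

(a) ≈ 1.618 (golden ratio); (b) |e_{n+1}| ≈ 1.302e-11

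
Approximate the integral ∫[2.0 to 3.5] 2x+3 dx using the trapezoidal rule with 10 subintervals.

f(x) = 2x+3
a = 2.0, b = 3.5, n = 10
h = (b - a)/n = 0.150000

Trapezoidal rule: (h/2)[f(x₀) + 2f(x₁) + 2f(x₂) + ... + f(xₙ)]

x_0 = 2.0000, f(x_0) = 7.000000, coefficient = 1
x_1 = 2.1500, f(x_1) = 7.300000, coefficient = 2
x_2 = 2.3000, f(x_2) = 7.600000, coefficient = 2
x_3 = 2.4500, f(x_3) = 7.900000, coefficient = 2
x_4 = 2.6000, f(x_4) = 8.200000, coefficient = 2
x_5 = 2.7500, f(x_5) = 8.500000, coefficient = 2
x_6 = 2.9000, f(x_6) = 8.800000, coefficient = 2
x_7 = 3.0500, f(x_7) = 9.100000, coefficient = 2
x_8 = 3.2000, f(x_8) = 9.400000, coefficient = 2
x_9 = 3.3500, f(x_9) = 9.700000, coefficient = 2
x_10 = 3.5000, f(x_10) = 10.000000, coefficient = 1

I ≈ (0.150000/2) × 170.000000 = 12.750000
Exact value: 12.750000
Error: 0.000000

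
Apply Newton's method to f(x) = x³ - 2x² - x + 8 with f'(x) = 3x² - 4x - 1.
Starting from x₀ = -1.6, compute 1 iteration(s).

f(x) = x³ - 2x² - x + 8
f'(x) = 3x² - 4x - 1
x₀ = -1.6

Newton-Raphson formula: x_{n+1} = x_n - f(x_n)/f'(x_n)

Iteration 1:
  f(-1.600000) = 0.384000
  f'(-1.600000) = 13.080000
  x_1 = -1.600000 - 0.384000/13.080000 = -1.629358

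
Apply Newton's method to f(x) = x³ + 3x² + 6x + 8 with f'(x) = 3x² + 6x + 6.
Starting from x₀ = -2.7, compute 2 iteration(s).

f(x) = x³ + 3x² + 6x + 8
f'(x) = 3x² + 6x + 6
x₀ = -2.7

Newton-Raphson formula: x_{n+1} = x_n - f(x_n)/f'(x_n)

Iteration 1:
  f(-2.700000) = -6.013000
  f'(-2.700000) = 11.670000
  x_1 = -2.700000 - (-6.013000)/11.670000 = -2.184747
Iteration 2:
  f(-2.184747) = -1.217184
  f'(-2.184747) = 7.210878
  x_2 = -2.184747 - (-1.217184)/7.210878 = -2.015949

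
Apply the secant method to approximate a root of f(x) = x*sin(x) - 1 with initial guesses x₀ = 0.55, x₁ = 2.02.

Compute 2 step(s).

f(x) = x*sin(x) - 1
x₀ = 0.55, x₁ = 2.02

Secant formula: x_{n+1} = x_n - f(x_n)(x_n - x_{n-1})/(f(x_n) - f(x_{n-1}))

Iteration 1:
  f(0.550000) = -0.712522
  f(2.020000) = 0.819602
  x_2 = 2.020000 - 0.819602×(2.020000 - 0.550000)/(0.819602 - (-0.712522))
       = 1.233631
Iteration 2:
  f(2.020000) = 0.819602
  f(1.233631) = 0.164173
  x_3 = 1.233631 - 0.164173×(1.233631 - 2.020000)/(0.164173 - 0.819602)
       = 1.036660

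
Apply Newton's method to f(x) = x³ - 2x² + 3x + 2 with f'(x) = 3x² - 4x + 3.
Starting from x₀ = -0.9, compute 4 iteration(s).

f(x) = x³ - 2x² + 3x + 2
f'(x) = 3x² - 4x + 3
x₀ = -0.9

Newton-Raphson formula: x_{n+1} = x_n - f(x_n)/f'(x_n)

Iteration 1:
  f(-0.900000) = -3.049000
  f'(-0.900000) = 9.030000
  x_1 = -0.900000 - (-3.049000)/9.030000 = -0.562348
Iteration 2:
  f(-0.562348) = -0.497347
  f'(-0.562348) = 6.198096
  x_2 = -0.562348 - (-0.497347)/6.198096 = -0.482106
Iteration 3:
  f(-0.482106) = -0.023223
  f'(-0.482106) = 5.625701
  x_3 = -0.482106 - (-0.023223)/5.625701 = -0.477978
Iteration 4:
  f(-0.477978) = -0.000059
  f'(-0.477978) = 5.597299
  x_4 = -0.477978 - (-0.000059)/5.597299 = -0.477967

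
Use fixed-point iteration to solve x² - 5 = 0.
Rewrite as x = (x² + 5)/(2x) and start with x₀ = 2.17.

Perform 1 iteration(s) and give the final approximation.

Equation: x² - 5 = 0
Fixed-point form: x = (x² + 5)/(2x)
x₀ = 2.17

x_1 = g(2.170000) = 2.237074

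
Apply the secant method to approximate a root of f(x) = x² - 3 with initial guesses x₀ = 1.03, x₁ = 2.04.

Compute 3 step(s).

f(x) = x² - 3
x₀ = 1.03, x₁ = 2.04

Secant formula: x_{n+1} = x_n - f(x_n)(x_n - x_{n-1})/(f(x_n) - f(x_{n-1}))

Iteration 1:
  f(1.030000) = -1.939100
  f(2.040000) = 1.161600
  x_2 = 2.040000 - 1.161600×(2.040000 - 1.030000)/(1.161600 - (-1.939100))
       = 1.661629
Iteration 2:
  f(2.040000) = 1.161600
  f(1.661629) = -0.238990
  x_3 = 1.661629 - (-0.238990)×(1.661629 - 2.040000)/(-0.238990 - 1.161600)
       = 1.726192
Iteration 3:
  f(1.661629) = -0.238990
  f(1.726192) = -0.020261
  x_4 = 1.726192 - (-0.020261)×(1.726192 - 1.661629)/(-0.020261 - (-0.238990))
       = 1.732173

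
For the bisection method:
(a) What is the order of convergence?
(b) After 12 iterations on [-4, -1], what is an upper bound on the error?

(a) Bisection has linear (order 1) convergence; the error is halved each step.

(b) Error bound = (b-a)/2^n = (-1 - (-4))/2^{12}
    = 3/2^{12}

(a) 1 (linear); (b) error ≤ 7.32e-04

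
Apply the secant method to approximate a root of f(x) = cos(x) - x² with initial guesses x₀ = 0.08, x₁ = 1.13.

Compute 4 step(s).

f(x) = cos(x) - x²
x₀ = 0.08, x₁ = 1.13

Secant formula: x_{n+1} = x_n - f(x_n)(x_n - x_{n-1})/(f(x_n) - f(x_{n-1}))

Iteration 1:
  f(0.080000) = 0.990402
  f(1.130000) = -0.850240
  x_2 = 1.130000 - (-0.850240)×(1.130000 - 0.080000)/(-0.850240 - 0.990402)
       = 0.644978
Iteration 2:
  f(1.130000) = -0.850240
  f(0.644978) = 0.383117
  x_3 = 0.644978 - 0.383117×(0.644978 - 1.130000)/(0.383117 - (-0.850240))
       = 0.795640
Iteration 3:
  f(0.644978) = 0.383117
  f(0.795640) = 0.066785
  x_4 = 0.795640 - 0.066785×(0.795640 - 0.644978)/(0.066785 - 0.383117)
       = 0.827448
Iteration 4:
  f(0.795640) = 0.066785
  f(0.827448) = -0.007914
  x_5 = 0.827448 - (-0.007914)×(0.827448 - 0.795640)/(-0.007914 - 0.066785)
       = 0.824078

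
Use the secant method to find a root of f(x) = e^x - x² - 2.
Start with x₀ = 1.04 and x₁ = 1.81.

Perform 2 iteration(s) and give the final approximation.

f(x) = e^x - x² - 2
x₀ = 1.04, x₁ = 1.81

Secant formula: x_{n+1} = x_n - f(x_n)(x_n - x_{n-1})/(f(x_n) - f(x_{n-1}))

Iteration 1:
  f(1.040000) = -0.252383
  f(1.810000) = 0.834347
  x_2 = 1.810000 - 0.834347×(1.810000 - 1.040000)/(0.834347 - (-0.252383))
       = 1.218825
Iteration 2:
  f(1.810000) = 0.834347
  f(1.218825) = -0.102324
  x_3 = 1.218825 - (-0.102324)×(1.218825 - 1.810000)/(-0.102324 - 0.834347)
       = 1.283406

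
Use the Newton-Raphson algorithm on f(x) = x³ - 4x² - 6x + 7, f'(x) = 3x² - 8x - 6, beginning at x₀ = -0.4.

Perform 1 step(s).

f(x) = x³ - 4x² - 6x + 7
f'(x) = 3x² - 8x - 6
x₀ = -0.4

Newton-Raphson formula: x_{n+1} = x_n - f(x_n)/f'(x_n)

Iteration 1:
  f(-0.400000) = 8.696000
  f'(-0.400000) = -2.320000
  x_1 = -0.400000 - 8.696000/(-2.320000) = 3.348276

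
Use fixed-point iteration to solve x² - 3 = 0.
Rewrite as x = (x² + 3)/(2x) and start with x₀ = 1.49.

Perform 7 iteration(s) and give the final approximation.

Equation: x² - 3 = 0
Fixed-point form: x = (x² + 3)/(2x)
x₀ = 1.49

x_1 = g(1.490000) = 1.751711
x_2 = g(1.751711) = 1.732161
x_3 = g(1.732161) = 1.732051
x_4 = g(1.732051) = 1.732051
x_5 = g(1.732051) = 1.732051
x_6 = g(1.732051) = 1.732051
x_7 = g(1.732051) = 1.732051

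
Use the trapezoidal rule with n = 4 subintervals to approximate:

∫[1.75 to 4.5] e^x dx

f(x) = e^x
a = 1.75, b = 4.5, n = 4
h = (b - a)/n = 0.687500

Trapezoidal rule: (h/2)[f(x₀) + 2f(x₁) + 2f(x₂) + ... + f(xₙ)]

x_0 = 1.7500, f(x_0) = 5.754603, coefficient = 1
x_1 = 2.4375, f(x_1) = 11.444394, coefficient = 2
x_2 = 3.1250, f(x_2) = 22.759895, coefficient = 2
x_3 = 3.8125, f(x_3) = 45.263456, coefficient = 2
x_4 = 4.5000, f(x_4) = 90.017131, coefficient = 1

I ≈ (0.687500/2) × 254.707224 = 87.555608
Exact value: 84.262529
Error: 3.293080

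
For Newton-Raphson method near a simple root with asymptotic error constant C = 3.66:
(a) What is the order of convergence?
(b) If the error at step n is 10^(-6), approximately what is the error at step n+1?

(a) Newton-Raphson has quadratic (order 2) convergence near simple roots.
    This means |e_{n+1}| ≈ C|e_n|².

(b) With |e_n| = 10^(-6) and C = 3.66:
    |e_{n+1}| ≈ 3.66 × (10^(-6))² = 3.66 × 10^(-12)

(a) 2 (quadratic); (b) |e_{n+1}| ≈ 3.660e-12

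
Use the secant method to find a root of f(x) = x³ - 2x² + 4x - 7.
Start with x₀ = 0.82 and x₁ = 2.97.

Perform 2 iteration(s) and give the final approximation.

f(x) = x³ - 2x² + 4x - 7
x₀ = 0.82, x₁ = 2.97

Secant formula: x_{n+1} = x_n - f(x_n)(x_n - x_{n-1})/(f(x_n) - f(x_{n-1}))

Iteration 1:
  f(0.820000) = -4.513432
  f(2.970000) = 13.436273
  x_2 = 2.970000 - 13.436273×(2.970000 - 0.820000)/(13.436273 - (-4.513432))
       = 1.360615
Iteration 2:
  f(2.970000) = 13.436273
  f(1.360615) = -2.741217
  x_3 = 1.360615 - (-2.741217)×(1.360615 - 2.970000)/(-2.741217 - 13.436273)
       = 1.633319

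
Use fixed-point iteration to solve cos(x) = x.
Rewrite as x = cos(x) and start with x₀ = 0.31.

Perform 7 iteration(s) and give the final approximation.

Equation: cos(x) = x
Fixed-point form: x = cos(x)
x₀ = 0.31

x_1 = g(0.310000) = 0.952334
x_2 = g(0.952334) = 0.579783
x_3 = g(0.579783) = 0.836581
x_4 = g(0.836581) = 0.670005
x_5 = g(0.670005) = 0.783819
x_6 = g(0.783819) = 0.708223
x_7 = g(0.708223) = 0.759519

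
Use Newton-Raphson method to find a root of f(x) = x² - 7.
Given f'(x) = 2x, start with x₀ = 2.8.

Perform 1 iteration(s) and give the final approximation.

f(x) = x² - 7
f'(x) = 2x
x₀ = 2.8

Newton-Raphson formula: x_{n+1} = x_n - f(x_n)/f'(x_n)

Iteration 1:
  f(2.800000) = 0.840000
  f'(2.800000) = 5.600000
  x_1 = 2.800000 - 0.840000/5.600000 = 2.650000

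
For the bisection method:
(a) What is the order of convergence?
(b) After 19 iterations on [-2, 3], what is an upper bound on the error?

(a) Bisection has linear (order 1) convergence; the error is halved each step.

(b) Error bound = (b-a)/2^n = (3 - (-2))/2^{19}
    = 5/2^{19}

(a) 1 (linear); (b) error ≤ 9.54e-06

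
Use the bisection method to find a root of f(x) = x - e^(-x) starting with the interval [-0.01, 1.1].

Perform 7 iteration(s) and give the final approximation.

f(x) = x - e^(-x)
Initial interval: [-0.01, 1.1]

Iteration 1:
  c_1 = (-0.010000 + 1.100000)/2 = 0.545000
  f(c_1) = f(0.545000) = -0.034842
  f(a) × f(c) ≥ 0, new interval: [0.545000, 1.100000]
Iteration 2:
  c_2 = (0.545000 + 1.100000)/2 = 0.822500
  f(c_2) = f(0.822500) = 0.383168
  f(a) × f(c) < 0, new interval: [0.545000, 0.822500]
Iteration 3:
  c_3 = (0.545000 + 0.822500)/2 = 0.683750
  f(c_3) = f(0.683750) = 0.179029
  f(a) × f(c) < 0, new interval: [0.545000, 0.683750]
Iteration 4:
  c_4 = (0.545000 + 0.683750)/2 = 0.614375
  f(c_4) = f(0.614375) = 0.073396
  f(a) × f(c) < 0, new interval: [0.545000, 0.614375]
Iteration 5:
  c_5 = (0.545000 + 0.614375)/2 = 0.579688
  f(c_5) = f(0.579688) = 0.019614
  f(a) × f(c) < 0, new interval: [0.545000, 0.579688]
Iteration 6:
  c_6 = (0.545000 + 0.579688)/2 = 0.562344
  f(c_6) = f(0.562344) = -0.007528
  f(a) × f(c) ≥ 0, new interval: [0.562344, 0.579688]
Iteration 7:
  c_7 = (0.562344 + 0.579688)/2 = 0.571016
  f(c_7) = f(0.571016) = 0.006064
  f(a) × f(c) < 0, new interval: [0.562344, 0.571016]

After 7 iteration(s), the approximation is c_7 = 0.571016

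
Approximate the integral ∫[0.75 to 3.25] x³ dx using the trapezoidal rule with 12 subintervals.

f(x) = x³
a = 0.75, b = 3.25, n = 12
h = (b - a)/n = 0.208333

Trapezoidal rule: (h/2)[f(x₀) + 2f(x₁) + 2f(x₂) + ... + f(xₙ)]

x_0 = 0.7500, f(x_0) = 0.421875, coefficient = 1
x_1 = 0.9583, f(x_1) = 0.880136, coefficient = 2
x_2 = 1.1667, f(x_2) = 1.587963, coefficient = 2
x_3 = 1.3750, f(x_3) = 2.599609, coefficient = 2
x_4 = 1.5833, f(x_4) = 3.969329, coefficient = 2
x_5 = 1.7917, f(x_5) = 5.751374, coefficient = 2
x_6 = 2.0000, f(x_6) = 8.000000, coefficient = 2
x_7 = 2.2083, f(x_7) = 10.769459, coefficient = 2
x_8 = 2.4167, f(x_8) = 14.114005, coefficient = 2
x_9 = 2.6250, f(x_9) = 18.087891, coefficient = 2
x_10 = 2.8333, f(x_10) = 22.745370, coefficient = 2
x_11 = 3.0417, f(x_11) = 28.140697, coefficient = 2
x_12 = 3.2500, f(x_12) = 34.328125, coefficient = 1

I ≈ (0.208333/2) × 268.041667 = 27.921007
Exact value: 27.812500
Error: 0.108507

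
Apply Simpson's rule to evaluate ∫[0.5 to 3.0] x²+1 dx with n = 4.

f(x) = x²+1
a = 0.5, b = 3.0, n = 4
h = (b - a)/n = 0.625000

Simpson's rule: (h/3)[f(x₀) + 4f(x₁) + 2f(x₂) + ... + f(xₙ)]

x_0 = 0.5000, f(x_0) = 1.250000, coefficient = 1
x_1 = 1.1250, f(x_1) = 2.265625, coefficient = 4
x_2 = 1.7500, f(x_2) = 4.062500, coefficient = 2
x_3 = 2.3750, f(x_3) = 6.640625, coefficient = 4
x_4 = 3.0000, f(x_4) = 10.000000, coefficient = 1

I ≈ (0.625000/3) × 55.000000 = 11.458333
Exact value: 11.458333
Error: 0.000000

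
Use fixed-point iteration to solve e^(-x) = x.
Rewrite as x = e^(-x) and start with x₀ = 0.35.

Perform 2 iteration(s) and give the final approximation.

Equation: e^(-x) = x
Fixed-point form: x = e^(-x)
x₀ = 0.35

x_1 = g(0.350000) = 0.704688
x_2 = g(0.704688) = 0.494263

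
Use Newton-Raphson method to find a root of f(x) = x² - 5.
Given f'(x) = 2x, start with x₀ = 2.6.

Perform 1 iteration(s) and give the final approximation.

f(x) = x² - 5
f'(x) = 2x
x₀ = 2.6

Newton-Raphson formula: x_{n+1} = x_n - f(x_n)/f'(x_n)

Iteration 1:
  f(2.600000) = 1.760000
  f'(2.600000) = 5.200000
  x_1 = 2.600000 - 1.760000/5.200000 = 2.261538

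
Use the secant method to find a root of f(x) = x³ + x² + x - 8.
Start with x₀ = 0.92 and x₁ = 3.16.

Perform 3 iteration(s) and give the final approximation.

f(x) = x³ + x² + x - 8
x₀ = 0.92, x₁ = 3.16

Secant formula: x_{n+1} = x_n - f(x_n)(x_n - x_{n-1})/(f(x_n) - f(x_{n-1}))

Iteration 1:
  f(0.920000) = -5.454912
  f(3.160000) = 36.700096
  x_2 = 3.160000 - 36.700096×(3.160000 - 0.920000)/(36.700096 - (-5.454912))
       = 1.209859
Iteration 2:
  f(3.160000) = 36.700096
  f(1.209859) = -3.555441
  x_3 = 1.209859 - (-3.555441)×(1.209859 - 3.160000)/(-3.555441 - 36.700096)
       = 1.382099
Iteration 3:
  f(1.209859) = -3.555441
  f(1.382099) = -2.067623
  x_4 = 1.382099 - (-2.067623)×(1.382099 - 1.209859)/(-2.067623 - (-3.555441))
       = 1.621461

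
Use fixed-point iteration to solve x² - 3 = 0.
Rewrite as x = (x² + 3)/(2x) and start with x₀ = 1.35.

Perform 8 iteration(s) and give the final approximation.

Equation: x² - 3 = 0
Fixed-point form: x = (x² + 3)/(2x)
x₀ = 1.35

x_1 = g(1.350000) = 1.786111
x_2 = g(1.786111) = 1.732869
x_3 = g(1.732869) = 1.732051
x_4 = g(1.732051) = 1.732051
x_5 = g(1.732051) = 1.732051
x_6 = g(1.732051) = 1.732051
x_7 = g(1.732051) = 1.732051
x_8 = g(1.732051) = 1.732051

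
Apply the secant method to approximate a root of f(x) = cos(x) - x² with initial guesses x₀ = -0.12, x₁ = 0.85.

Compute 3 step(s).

f(x) = cos(x) - x²
x₀ = -0.12, x₁ = 0.85

Secant formula: x_{n+1} = x_n - f(x_n)(x_n - x_{n-1})/(f(x_n) - f(x_{n-1}))

Iteration 1:
  f(-0.120000) = 0.978409
  f(0.850000) = -0.062517
  x_2 = 0.850000 - (-0.062517)×(0.850000 - (-0.120000))/(-0.062517 - 0.978409)
       = 0.791743
Iteration 2:
  f(0.850000) = -0.062517
  f(0.791743) = 0.075749
  x_3 = 0.791743 - 0.075749×(0.791743 - 0.850000)/(0.075749 - (-0.062517))
       = 0.823659
Iteration 3:
  f(0.791743) = 0.075749
  f(0.823659) = 0.001127
  x_4 = 0.823659 - 0.001127×(0.823659 - 0.791743)/(0.001127 - 0.075749)
       = 0.824141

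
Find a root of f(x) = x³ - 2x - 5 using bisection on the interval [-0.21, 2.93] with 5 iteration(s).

f(x) = x³ - 2x - 5
Initial interval: [-0.21, 2.93]

Iteration 1:
  c_1 = (-0.210000 + 2.930000)/2 = 1.360000
  f(c_1) = f(1.360000) = -5.204544
  f(a) × f(c) ≥ 0, new interval: [1.360000, 2.930000]
Iteration 2:
  c_2 = (1.360000 + 2.930000)/2 = 2.145000
  f(c_2) = f(2.145000) = 0.579199
  f(a) × f(c) < 0, new interval: [1.360000, 2.145000]
Iteration 3:
  c_3 = (1.360000 + 2.145000)/2 = 1.752500
  f(c_3) = f(1.752500) = -3.122623
  f(a) × f(c) ≥ 0, new interval: [1.752500, 2.145000]
Iteration 4:
  c_4 = (1.752500 + 2.145000)/2 = 1.948750
  f(c_4) = f(1.948750) = -1.496875
  f(a) × f(c) ≥ 0, new interval: [1.948750, 2.145000]
Iteration 5:
  c_5 = (1.948750 + 2.145000)/2 = 2.046875
  f(c_5) = f(2.046875) = -0.517963
  f(a) × f(c) ≥ 0, new interval: [2.046875, 2.145000]

After 5 iteration(s), the approximation is c_5 = 2.046875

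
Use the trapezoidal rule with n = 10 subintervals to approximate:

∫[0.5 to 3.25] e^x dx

f(x) = e^x
a = 0.5, b = 3.25, n = 10
h = (b - a)/n = 0.275000

Trapezoidal rule: (h/2)[f(x₀) + 2f(x₁) + 2f(x₂) + ... + f(xₙ)]

x_0 = 0.5000, f(x_0) = 1.648721, coefficient = 1
x_1 = 0.7750, f(x_1) = 2.170592, coefficient = 2
x_2 = 1.0500, f(x_2) = 2.857651, coefficient = 2
x_3 = 1.3250, f(x_3) = 3.762185, coefficient = 2
x_4 = 1.6000, f(x_4) = 4.953032, coefficient = 2
x_5 = 1.8750, f(x_5) = 6.520819, coefficient = 2
x_6 = 2.1500, f(x_6) = 8.584858, coefficient = 2
x_7 = 2.4250, f(x_7) = 11.302229, coefficient = 2
x_8 = 2.7000, f(x_8) = 14.879732, coefficient = 2
x_9 = 2.9750, f(x_9) = 19.589623, coefficient = 2
x_10 = 3.2500, f(x_10) = 25.790340, coefficient = 1

I ≈ (0.275000/2) × 176.680507 = 24.293570
Exact value: 24.141619
Error: 0.151951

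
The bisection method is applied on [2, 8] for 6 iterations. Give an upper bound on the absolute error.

Bisection error bound: |error| ≤ (b-a)/2^n
|error| ≤ (8 - 2)/2^6 = 6/2^6
|error| ≤ 0.0937500000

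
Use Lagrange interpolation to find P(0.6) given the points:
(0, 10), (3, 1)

Lagrange interpolation formula:
P(x) = Σ yᵢ × Lᵢ(x)
where Lᵢ(x) = Π_{j≠i} (x - xⱼ)/(xᵢ - xⱼ)

L_0(0.6) = (0.6 - 3)/(0 - 3) = 0.800000
L_1(0.6) = (0.6 - 0)/(3 - 0) = 0.200000

P(0.6) = 10×L_0(0.6) + 1×L_1(0.6)
P(0.6) = 8.200000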